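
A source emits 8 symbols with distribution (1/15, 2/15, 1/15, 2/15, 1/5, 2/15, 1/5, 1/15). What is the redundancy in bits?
0.1271 bits

Redundancy measures how far a source is from maximum entropy:
R = H_max - H(X)

Maximum entropy for 8 symbols: H_max = log_2(8) = 3.0000 bits
Actual entropy: H(X) = 2.8729 bits
Redundancy: R = 3.0000 - 2.8729 = 0.1271 bits

This redundancy represents potential for compression: the source could be compressed by 0.1271 bits per symbol.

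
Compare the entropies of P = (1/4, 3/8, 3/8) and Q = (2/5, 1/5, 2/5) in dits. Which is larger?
P

Computing entropies in dits:
H(P) = 0.4700
H(Q) = 0.4581

Distribution P has higher entropy.

Intuition: The distribution closer to uniform (more spread out) has higher entropy.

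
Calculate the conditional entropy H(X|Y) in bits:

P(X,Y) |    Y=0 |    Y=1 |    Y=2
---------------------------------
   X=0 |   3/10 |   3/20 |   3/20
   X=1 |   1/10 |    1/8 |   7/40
0.9215 bits

Using the chain rule: H(X|Y) = H(X,Y) - H(Y)

First, compute H(X,Y) = 2.4894 bits

Marginal P(Y) = (2/5, 11/40, 13/40)
H(Y) = 1.5679 bits

H(X|Y) = H(X,Y) - H(Y) = 2.4894 - 1.5679 = 0.9215 bits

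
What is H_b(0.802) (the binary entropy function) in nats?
0.4976 nats

The binary entropy function is:
H(p) = -p log(p) - (1-p) log(1-p)

H(0.802) = -0.802 × log_e(0.802) - 0.198 × log_e(0.198)
H(0.802) = 0.4976 nats

Note: Binary entropy is maximized at p=0.5 (H=1 bit) and minimized at p=0 or p=1 (H=0).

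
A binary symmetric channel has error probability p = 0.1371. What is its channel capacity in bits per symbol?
0.4234 bits

For a binary symmetric channel (BSC) with error probability p:
Capacity C = 1 - H(p) bits per symbol

where H(p) = -p log₂(p) - (1-p) log₂(1-p) is the binary entropy function.

H(0.1371) = 0.5766 bits
C = 1 - 0.5766 = 0.4234 bits per symbol

This means we can reliably transmit up to 0.4234 bits of information per channel use.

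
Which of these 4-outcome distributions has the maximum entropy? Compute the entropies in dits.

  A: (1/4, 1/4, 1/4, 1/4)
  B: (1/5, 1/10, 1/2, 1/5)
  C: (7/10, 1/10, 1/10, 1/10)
A

For a discrete distribution over n outcomes, entropy is maximized by the uniform distribution.

Computing entropies:
H(A) = 0.6021 dits
H(B) = 0.5301 dits
H(C) = 0.4084 dits

The uniform distribution (where all probabilities equal 1/4) achieves the maximum entropy of log_10(4) = 0.6021 dits.

Distribution A has the highest entropy.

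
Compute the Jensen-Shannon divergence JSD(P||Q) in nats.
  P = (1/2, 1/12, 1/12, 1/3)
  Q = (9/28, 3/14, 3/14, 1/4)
0.0426 nats

Jensen-Shannon divergence is:
JSD(P||Q) = 0.5 × D_KL(P||M) + 0.5 × D_KL(Q||M)
where M = 0.5 × (P + Q) is the mixture distribution.

M = 0.5 × (1/2, 1/12, 1/12, 1/3) + 0.5 × (9/28, 3/14, 3/14, 1/4) = (0.410714, 0.14881, 0.14881, 7/24)

D_KL(P||M) = 0.0462 nats
D_KL(Q||M) = 0.0389 nats

JSD(P||Q) = 0.5 × 0.0462 + 0.5 × 0.0389 = 0.0426 nats

Unlike KL divergence, JSD is symmetric and bounded: 0 ≤ JSD ≤ log(2).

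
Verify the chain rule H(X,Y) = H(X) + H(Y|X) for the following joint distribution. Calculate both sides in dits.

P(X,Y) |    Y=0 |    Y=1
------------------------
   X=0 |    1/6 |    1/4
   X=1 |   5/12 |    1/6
H(X,Y) = 0.5683, H(X) = 0.2950, H(Y|X) = 0.2734 (all in dits)

Chain rule: H(X,Y) = H(X) + H(Y|X)

Left side — joint entropy directly:
H(X,Y) = -Σ p(x,y) log p(x,y) = 0.5683 dits

Right side — compute H(Y|X) from the conditional distributions:
P(X) = (5/12, 7/12), so H(X) = 0.2950 dits
H(Y|X) = Σ_x P(X=x) · H(Y|X=x):
  P(Y|X=0) = (2/5, 3/5), H(Y|X=0) = 0.2923, weight P(X=0) = 5/12
  P(Y|X=1) = (5/7, 2/7), H(Y|X=1) = 0.2598, weight P(X=1) = 7/12
H(Y|X) = 0.2734 dits

H(X) + H(Y|X) = 0.2950 + 0.2734 = 0.5683 dits

Both sides equal 0.5683 dits. ✓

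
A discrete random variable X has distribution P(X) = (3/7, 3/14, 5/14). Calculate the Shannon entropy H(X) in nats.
1.0609 nats

Shannon entropy is H(X) = -Σ p(x) log p(x).

For P = (3/7, 3/14, 5/14):
H = -3/7 × log_e(3/7) -3/14 × log_e(3/14) -5/14 × log_e(5/14)
H = 1.0609 nats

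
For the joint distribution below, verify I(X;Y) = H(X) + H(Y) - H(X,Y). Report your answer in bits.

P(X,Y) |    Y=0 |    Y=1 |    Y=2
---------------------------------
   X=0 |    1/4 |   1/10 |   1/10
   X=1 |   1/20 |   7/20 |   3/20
I(X;Y) = 0.2111 bits

Mutual information has multiple equivalent forms:
- I(X;Y) = H(X) - H(X|Y)
- I(X;Y) = H(Y) - H(Y|X)
- I(X;Y) = H(X) + H(Y) - H(X,Y)

Computing all quantities:
H(X) = 0.9928, H(Y) = 1.5395, H(X,Y) = 2.3211
H(X|Y) = 0.7816, H(Y|X) = 1.3284

Verification:
H(X) - H(X|Y) = 0.9928 - 0.7816 = 0.2111
H(Y) - H(Y|X) = 1.5395 - 1.3284 = 0.2111
H(X) + H(Y) - H(X,Y) = 0.9928 + 1.5395 - 2.3211 = 0.2111

All forms give I(X;Y) = 0.2111 bits. ✓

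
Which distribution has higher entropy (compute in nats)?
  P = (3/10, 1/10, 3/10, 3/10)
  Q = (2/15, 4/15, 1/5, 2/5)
P

Computing entropies in nats:
H(P) = 1.3138
H(Q) = 1.3095

Distribution P has higher entropy.

Intuition: The distribution closer to uniform (more spread out) has higher entropy.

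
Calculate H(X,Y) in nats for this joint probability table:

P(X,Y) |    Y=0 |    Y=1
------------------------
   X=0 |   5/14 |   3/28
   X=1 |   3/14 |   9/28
1.3019 nats

Joint entropy is H(X,Y) = -Σ_{x,y} p(x,y) log p(x,y).

Summing over all non-zero entries:
H(X,Y) = -[5/14·log_e(5/14) + 3/28·log_e(3/28) + 3/14·log_e(3/14) + 9/28·log_e(9/28)]
H(X,Y) = 1.3019 nats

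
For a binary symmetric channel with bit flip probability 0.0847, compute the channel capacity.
0.5815 bits

For a binary symmetric channel (BSC) with error probability p:
Capacity C = 1 - H(p) bits per symbol

where H(p) = -p log₂(p) - (1-p) log₂(1-p) is the binary entropy function.

H(0.0847) = 0.4185 bits
C = 1 - 0.4185 = 0.5815 bits per symbol

This means we can reliably transmit up to 0.5815 bits of information per channel use.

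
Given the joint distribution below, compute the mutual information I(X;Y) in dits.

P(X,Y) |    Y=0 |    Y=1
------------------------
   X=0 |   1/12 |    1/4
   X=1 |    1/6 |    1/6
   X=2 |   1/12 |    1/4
0.0133 dits

Mutual information: I(X;Y) = H(X) + H(Y) - H(X,Y)

Marginals:
P(X) = (1/3, 1/3, 1/3), H(X) = 0.4771 dits
P(Y) = (1/3, 2/3), H(Y) = 0.2764 dits

Joint entropy: H(X,Y) = 0.7403 dits

I(X;Y) = 0.4771 + 0.2764 - 0.7403 = 0.0133 dits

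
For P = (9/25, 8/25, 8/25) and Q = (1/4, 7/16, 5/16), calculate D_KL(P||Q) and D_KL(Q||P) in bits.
D_KL(P||Q) = 0.0559, D_KL(Q||P) = 0.0552

KL divergence is not symmetric: D_KL(P||Q) ≠ D_KL(Q||P) in general.

D_KL(P||Q) = 0.0559 bits
D_KL(Q||P) = 0.0552 bits

No, they are not equal!

This asymmetry is why KL divergence is not a true distance metric.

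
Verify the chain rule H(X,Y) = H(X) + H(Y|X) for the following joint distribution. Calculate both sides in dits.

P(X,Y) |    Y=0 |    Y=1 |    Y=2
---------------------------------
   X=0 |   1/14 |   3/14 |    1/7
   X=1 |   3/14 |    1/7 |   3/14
H(X,Y) = 0.7534, H(X) = 0.2966, H(Y|X) = 0.4568 (all in dits)

Chain rule: H(X,Y) = H(X) + H(Y|X)

Left side — joint entropy directly:
H(X,Y) = -Σ p(x,y) log p(x,y) = 0.7534 dits

Right side — compute H(Y|X) from the conditional distributions:
P(X) = (3/7, 4/7), so H(X) = 0.2966 dits
H(Y|X) = Σ_x P(X=x) · H(Y|X=x):
  P(Y|X=0) = (1/6, 1/2, 1/3), H(Y|X=0) = 0.4392, weight P(X=0) = 3/7
  P(Y|X=1) = (3/8, 1/4, 3/8), H(Y|X=1) = 0.4700, weight P(X=1) = 4/7
H(Y|X) = 0.4568 dits

H(X) + H(Y|X) = 0.2966 + 0.4568 = 0.7534 dits

Both sides equal 0.7534 dits. ✓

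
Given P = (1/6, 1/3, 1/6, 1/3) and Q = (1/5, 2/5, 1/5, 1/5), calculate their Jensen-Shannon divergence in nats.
0.0115 nats

Jensen-Shannon divergence is:
JSD(P||Q) = 0.5 × D_KL(P||M) + 0.5 × D_KL(Q||M)
where M = 0.5 × (P + Q) is the mixture distribution.

M = 0.5 × (1/6, 1/3, 1/6, 1/3) + 0.5 × (1/5, 2/5, 1/5, 1/5) = (0.183333, 11/30, 0.183333, 4/15)

D_KL(P||M) = 0.0108 nats
D_KL(Q||M) = 0.0121 nats

JSD(P||Q) = 0.5 × 0.0108 + 0.5 × 0.0121 = 0.0115 nats

Unlike KL divergence, JSD is symmetric and bounded: 0 ≤ JSD ≤ log(2).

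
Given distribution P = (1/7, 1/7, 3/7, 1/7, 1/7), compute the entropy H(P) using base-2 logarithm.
2.1281 bits

Shannon entropy is H(X) = -Σ p(x) log p(x).

For P = (1/7, 1/7, 3/7, 1/7, 1/7):
H = -1/7 × log_2(1/7) -1/7 × log_2(1/7) -3/7 × log_2(3/7) -1/7 × log_2(1/7) -1/7 × log_2(1/7)
H = 2.1281 bits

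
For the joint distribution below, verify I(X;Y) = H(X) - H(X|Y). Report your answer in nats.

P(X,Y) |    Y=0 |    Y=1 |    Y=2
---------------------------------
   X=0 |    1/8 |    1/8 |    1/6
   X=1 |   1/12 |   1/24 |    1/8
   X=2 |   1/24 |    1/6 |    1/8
I(X;Y) = 0.0462 nats

Mutual information has multiple equivalent forms:
- I(X;Y) = H(X) - H(X|Y)
- I(X;Y) = H(Y) - H(Y|X)
- I(X;Y) = H(X) + H(Y) - H(X,Y)

Computing all quantities:
H(X) = 1.0776, H(Y) = 1.0776, H(X,Y) = 2.1089
H(X|Y) = 1.0313, H(Y|X) = 1.0313

Verification:
H(X) - H(X|Y) = 1.0776 - 1.0313 = 0.0462
H(Y) - H(Y|X) = 1.0776 - 1.0313 = 0.0462
H(X) + H(Y) - H(X,Y) = 1.0776 + 1.0776 - 2.1089 = 0.0462

All forms give I(X;Y) = 0.0462 nats. ✓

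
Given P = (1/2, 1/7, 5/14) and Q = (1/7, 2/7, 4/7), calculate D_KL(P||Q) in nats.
0.3595 nats

KL divergence: D_KL(P||Q) = Σ p(x) log(p(x)/q(x))

Computing term by term:
  x=0: 1/2 × log_e[(1/2)/(1/7)] = 1/2 × 1.2528 = 0.6264
  x=1: 1/7 × log_e[(1/7)/(2/7)] = 1/7 × -0.6931 = -0.0990
  x=2: 5/14 × log_e[(5/14)/(4/7)] = 5/14 × -0.4700 = -0.1679

D_KL(P||Q) = 0.3595 nats

Note: KL divergence is always non-negative and equals 0 iff P = Q.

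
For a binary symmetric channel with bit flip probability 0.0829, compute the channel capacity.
0.5877 bits

For a binary symmetric channel (BSC) with error probability p:
Capacity C = 1 - H(p) bits per symbol

where H(p) = -p log₂(p) - (1-p) log₂(1-p) is the binary entropy function.

H(0.0829) = 0.4123 bits
C = 1 - 0.4123 = 0.5877 bits per symbol

This means we can reliably transmit up to 0.5877 bits of information per channel use.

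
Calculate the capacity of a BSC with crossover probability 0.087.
0.5736 bits

For a binary symmetric channel (BSC) with error probability p:
Capacity C = 1 - H(p) bits per symbol

where H(p) = -p log₂(p) - (1-p) log₂(1-p) is the binary entropy function.

H(0.087) = 0.4264 bits
C = 1 - 0.4264 = 0.5736 bits per symbol

This means we can reliably transmit up to 0.5736 bits of information per channel use.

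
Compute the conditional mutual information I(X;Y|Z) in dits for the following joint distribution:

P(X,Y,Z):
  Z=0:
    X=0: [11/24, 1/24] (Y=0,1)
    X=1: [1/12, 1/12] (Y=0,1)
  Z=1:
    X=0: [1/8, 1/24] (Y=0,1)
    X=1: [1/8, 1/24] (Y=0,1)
0.0273 dits

Conditional mutual information: I(X;Y|Z) = H(X|Z) + H(Y|Z) - H(X,Y|Z)

H(Z) = 0.2764
H(X,Z) = 0.5396 → H(X|Z) = 0.2632
H(Y,Z) = 0.4976 → H(Y|Z) = 0.2211
H(X,Y,Z) = 0.7335 → H(X,Y|Z) = 0.4570

I(X;Y|Z) = 0.2632 + 0.2211 - 0.4570 = 0.0273 dits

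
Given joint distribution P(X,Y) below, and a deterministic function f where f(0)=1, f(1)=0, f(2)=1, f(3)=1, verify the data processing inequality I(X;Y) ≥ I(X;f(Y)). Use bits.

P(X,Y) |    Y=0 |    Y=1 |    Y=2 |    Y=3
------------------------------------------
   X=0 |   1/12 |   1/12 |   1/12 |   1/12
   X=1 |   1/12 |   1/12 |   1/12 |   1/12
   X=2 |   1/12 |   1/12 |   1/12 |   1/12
I(X;Y) = 0.0000, I(X;f(Y)) = 0.0000, inequality holds: 0.0000 ≥ 0.0000

Data Processing Inequality: For any Markov chain X → Y → Z, we have I(X;Y) ≥ I(X;Z).

Here Z = f(Y) is a deterministic function of Y, forming X → Y → Z.

Original I(X;Y) = 0.0000 bits

After applying f:
P(X,Z) where Z=f(Y):
- P(X,Z=0) = P(X,Y=1)
- P(X,Z=1) = P(X,Y=0) + P(X,Y=2) + P(X,Y=3)

I(X;Z) = I(X;f(Y)) = 0.0000 bits

Verification: 0.0000 ≥ 0.0000 ✓

Information cannot be created by processing; the function f can only lose information about X.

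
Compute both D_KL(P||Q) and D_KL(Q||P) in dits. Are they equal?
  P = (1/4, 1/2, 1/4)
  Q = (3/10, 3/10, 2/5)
D_KL(P||Q) = 0.0401, D_KL(Q||P) = 0.0388

KL divergence is not symmetric: D_KL(P||Q) ≠ D_KL(Q||P) in general.

D_KL(P||Q) = 0.0401 dits
D_KL(Q||P) = 0.0388 dits

No, they are not equal!

This asymmetry is why KL divergence is not a true distance metric.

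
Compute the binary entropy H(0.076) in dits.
0.1168 dits

The binary entropy function is:
H(p) = -p log(p) - (1-p) log(1-p)

H(0.076) = -0.076 × log_10(0.076) - 0.924 × log_10(0.924)
H(0.076) = 0.1168 dits

Note: Binary entropy is maximized at p=0.5 (H=1 bit) and minimized at p=0 or p=1 (H=0).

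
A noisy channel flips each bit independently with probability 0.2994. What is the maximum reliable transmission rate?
0.1194 bits

For a binary symmetric channel (BSC) with error probability p:
Capacity C = 1 - H(p) bits per symbol

where H(p) = -p log₂(p) - (1-p) log₂(1-p) is the binary entropy function.

H(0.2994) = 0.8806 bits
C = 1 - 0.8806 = 0.1194 bits per symbol

This means we can reliably transmit up to 0.1194 bits of information per channel use.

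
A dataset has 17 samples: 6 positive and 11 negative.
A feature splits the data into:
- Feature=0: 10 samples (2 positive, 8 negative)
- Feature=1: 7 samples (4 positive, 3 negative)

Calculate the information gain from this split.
0.1063 bits

Information Gain = H(Y) - H(Y|Feature)

Before split:
P(positive) = 6/17 = 0.3529
H(Y) = 0.9367 bits

After split:
Feature=0: H = 0.7219 bits (weight = 10/17)
Feature=1: H = 0.9852 bits (weight = 7/17)
H(Y|Feature) = (10/17)×0.7219 + (7/17)×0.9852 = 0.8303 bits

Information Gain = 0.9367 - 0.8303 = 0.1063 bits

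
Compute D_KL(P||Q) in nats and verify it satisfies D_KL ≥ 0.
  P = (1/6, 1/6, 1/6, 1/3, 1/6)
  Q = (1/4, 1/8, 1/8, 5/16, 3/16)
0.0302 nats

KL divergence satisfies the Gibbs inequality: D_KL(P||Q) ≥ 0 for all distributions P, Q.

D_KL(P||Q) = Σ p(x) log(p(x)/q(x))
Term by term:
  x=0: 1/6 × log_e[(1/6)/(1/4)] = -0.0676
  x=1: 1/6 × log_e[(1/6)/(1/8)] = 0.0479
  x=2: 1/6 × log_e[(1/6)/(1/8)] = 0.0479
  x=3: 1/3 × log_e[(1/3)/(5/16)] = 0.0215
  x=4: 1/6 × log_e[(1/6)/(3/16)] = -0.0196
D_KL(P||Q) = 0.0302 nats

D_KL(P||Q) = 0.0302 ≥ 0 ✓

This non-negativity is a fundamental property: relative entropy cannot be negative because it measures how different Q is from P.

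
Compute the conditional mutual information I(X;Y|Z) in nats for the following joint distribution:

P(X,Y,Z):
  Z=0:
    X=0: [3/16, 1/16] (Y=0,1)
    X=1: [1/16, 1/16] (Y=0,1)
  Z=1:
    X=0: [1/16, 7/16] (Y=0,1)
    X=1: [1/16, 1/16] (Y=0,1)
0.0492 nats

Conditional mutual information: I(X;Y|Z) = H(X|Z) + H(Y|Z) - H(X,Y|Z)

H(Z) = 0.6616
H(X,Z) = 1.2130 → H(X|Z) = 0.5514
H(Y,Z) = 1.2130 → H(Y|Z) = 0.5514
H(X,Y,Z) = 1.7153 → H(X,Y|Z) = 1.0537

I(X;Y|Z) = 0.5514 + 0.5514 - 1.0537 = 0.0492 nats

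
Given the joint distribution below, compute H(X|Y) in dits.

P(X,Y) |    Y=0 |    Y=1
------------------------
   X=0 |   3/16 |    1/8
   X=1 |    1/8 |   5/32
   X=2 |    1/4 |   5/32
0.4669 dits

Using the chain rule: H(X|Y) = H(X,Y) - H(Y)

First, compute H(X,Y) = 0.7645 dits

Marginal P(Y) = (9/16, 7/16)
H(Y) = 0.2976 dits

H(X|Y) = H(X,Y) - H(Y) = 0.7645 - 0.2976 = 0.4669 dits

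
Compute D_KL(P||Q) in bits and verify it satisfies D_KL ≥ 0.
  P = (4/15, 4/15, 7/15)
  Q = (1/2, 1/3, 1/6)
0.3655 bits

KL divergence satisfies the Gibbs inequality: D_KL(P||Q) ≥ 0 for all distributions P, Q.

D_KL(P||Q) = Σ p(x) log(p(x)/q(x))
Term by term:
  x=0: 4/15 × log_2[(4/15)/(1/2)] = -0.2418
  x=1: 4/15 × log_2[(4/15)/(1/3)] = -0.0858
  x=2: 7/15 × log_2[(7/15)/(1/6)] = 0.6932
D_KL(P||Q) = 0.3655 bits

D_KL(P||Q) = 0.3655 ≥ 0 ✓

This non-negativity is a fundamental property: relative entropy cannot be negative because it measures how different Q is from P.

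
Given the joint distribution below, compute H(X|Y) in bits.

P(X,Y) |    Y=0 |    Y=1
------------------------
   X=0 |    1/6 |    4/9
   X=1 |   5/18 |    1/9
0.8253 bits

Using the chain rule: H(X|Y) = H(X,Y) - H(Y)

First, compute H(X,Y) = 1.8163 bits

Marginal P(Y) = (4/9, 5/9)
H(Y) = 0.9911 bits

H(X|Y) = H(X,Y) - H(Y) = 1.8163 - 0.9911 = 0.8253 bits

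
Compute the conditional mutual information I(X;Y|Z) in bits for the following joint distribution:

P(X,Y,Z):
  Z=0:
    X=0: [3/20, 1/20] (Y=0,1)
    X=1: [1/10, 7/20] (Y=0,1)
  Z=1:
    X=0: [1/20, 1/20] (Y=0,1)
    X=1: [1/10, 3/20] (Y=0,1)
0.1207 bits

Conditional mutual information: I(X;Y|Z) = H(X|Z) + H(Y|Z) - H(X,Y|Z)

H(Z) = 0.9341
H(X,Z) = 1.8150 → H(X|Z) = 0.8809
H(Y,Z) = 1.9037 → H(Y|Z) = 0.9696
H(X,Y,Z) = 2.6639 → H(X,Y|Z) = 1.7298

I(X;Y|Z) = 0.8809 + 0.9696 - 1.7298 = 0.1207 bits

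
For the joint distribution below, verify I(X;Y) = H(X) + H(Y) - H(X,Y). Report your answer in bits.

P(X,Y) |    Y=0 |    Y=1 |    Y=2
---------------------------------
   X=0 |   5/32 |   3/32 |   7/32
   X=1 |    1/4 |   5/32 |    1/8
I(X;Y) = 0.0430 bits

Mutual information has multiple equivalent forms:
- I(X;Y) = H(X) - H(X|Y)
- I(X;Y) = H(Y) - H(Y|X)
- I(X;Y) = H(X) + H(Y) - H(X,Y)

Computing all quantities:
H(X) = 0.9972, H(Y) = 1.5575, H(X,Y) = 2.5117
H(X|Y) = 0.9542, H(Y|X) = 1.5145

Verification:
H(X) - H(X|Y) = 0.9972 - 0.9542 = 0.0430
H(Y) - H(Y|X) = 1.5575 - 1.5145 = 0.0430
H(X) + H(Y) - H(X,Y) = 0.9972 + 1.5575 - 2.5117 = 0.0430

All forms give I(X;Y) = 0.0430 bits. ✓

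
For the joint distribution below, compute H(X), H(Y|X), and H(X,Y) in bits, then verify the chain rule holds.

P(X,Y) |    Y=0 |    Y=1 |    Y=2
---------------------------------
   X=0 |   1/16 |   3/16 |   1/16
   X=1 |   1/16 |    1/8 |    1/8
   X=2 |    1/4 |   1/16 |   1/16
H(X,Y) = 2.9528, H(X) = 1.5794, H(Y|X) = 1.3734 (all in bits)

Chain rule: H(X,Y) = H(X) + H(Y|X)

Left side — joint entropy directly:
H(X,Y) = -Σ p(x,y) log p(x,y) = 2.9528 bits

Right side — compute H(Y|X) from the conditional distributions:
P(X) = (5/16, 5/16, 3/8), so H(X) = 1.5794 bits
H(Y|X) = Σ_x P(X=x) · H(Y|X=x):
  P(Y|X=0) = (1/5, 3/5, 1/5), H(Y|X=0) = 1.3710, weight P(X=0) = 5/16
  P(Y|X=1) = (1/5, 2/5, 2/5), H(Y|X=1) = 1.5219, weight P(X=1) = 5/16
  P(Y|X=2) = (2/3, 1/6, 1/6), H(Y|X=2) = 1.2516, weight P(X=2) = 3/8
H(Y|X) = 1.3734 bits

H(X) + H(Y|X) = 1.5794 + 1.3734 = 2.9528 bits

Both sides equal 2.9528 bits. ✓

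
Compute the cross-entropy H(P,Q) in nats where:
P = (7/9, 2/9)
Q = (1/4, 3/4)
1.1422 nats

Cross-entropy: H(P,Q) = -Σ p(x) log q(x)

Alternatively: H(P,Q) = H(P) + D_KL(P||Q)
H(P) = 0.5297 nats
D_KL(P||Q) = 0.6125 nats

H(P,Q) = 0.5297 + 0.6125 = 1.1422 nats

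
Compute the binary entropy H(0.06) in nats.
0.2270 nats

The binary entropy function is:
H(p) = -p log(p) - (1-p) log(1-p)

H(0.06) = -0.06 × log_e(0.06) - 0.94 × log_e(0.94)
H(0.06) = 0.2270 nats

Note: Binary entropy is maximized at p=0.5 (H=1 bit) and minimized at p=0 or p=1 (H=0).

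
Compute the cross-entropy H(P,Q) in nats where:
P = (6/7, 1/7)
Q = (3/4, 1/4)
0.4446 nats

Cross-entropy: H(P,Q) = -Σ p(x) log q(x)

Alternatively: H(P,Q) = H(P) + D_KL(P||Q)
H(P) = 0.4101 nats
D_KL(P||Q) = 0.0345 nats

H(P,Q) = 0.4101 + 0.0345 = 0.4446 nats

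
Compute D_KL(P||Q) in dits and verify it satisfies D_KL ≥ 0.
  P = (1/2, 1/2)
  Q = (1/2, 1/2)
0.0000 dits

KL divergence satisfies the Gibbs inequality: D_KL(P||Q) ≥ 0 for all distributions P, Q.

D_KL(P||Q) = Σ p(x) log(p(x)/q(x))
Term by term:
  x=0: 1/2 × log_10[(1/2)/(1/2)] = 0.0000
  x=1: 1/2 × log_10[(1/2)/(1/2)] = 0.0000
D_KL(P||Q) = 0.0000 dits

D_KL(P||Q) = 0.0000 ≥ 0 ✓

This non-negativity is a fundamental property: relative entropy cannot be negative because it measures how different Q is from P.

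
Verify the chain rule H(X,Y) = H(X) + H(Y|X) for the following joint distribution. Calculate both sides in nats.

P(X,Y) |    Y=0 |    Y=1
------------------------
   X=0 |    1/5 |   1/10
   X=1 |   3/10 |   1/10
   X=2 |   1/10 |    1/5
H(X,Y) = 1.6957, H(X) = 1.0889, H(Y|X) = 0.6068 (all in nats)

Chain rule: H(X,Y) = H(X) + H(Y|X)

Left side — joint entropy directly:
H(X,Y) = -Σ p(x,y) log p(x,y) = 1.6957 nats

Right side — compute H(Y|X) from the conditional distributions:
P(X) = (3/10, 2/5, 3/10), so H(X) = 1.0889 nats
H(Y|X) = Σ_x P(X=x) · H(Y|X=x):
  P(Y|X=0) = (2/3, 1/3), H(Y|X=0) = 0.6365, weight P(X=0) = 3/10
  P(Y|X=1) = (3/4, 1/4), H(Y|X=1) = 0.5623, weight P(X=1) = 2/5
  P(Y|X=2) = (1/3, 2/3), H(Y|X=2) = 0.6365, weight P(X=2) = 3/10
H(Y|X) = 0.6068 nats

H(X) + H(Y|X) = 1.0889 + 0.6068 = 1.6957 nats

Both sides equal 1.6957 nats. ✓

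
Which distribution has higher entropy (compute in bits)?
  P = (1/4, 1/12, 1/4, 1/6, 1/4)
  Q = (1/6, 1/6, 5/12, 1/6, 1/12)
P

Computing entropies in bits:
H(P) = 2.2296
H(Q) = 2.1175

Distribution P has higher entropy.

Intuition: The distribution closer to uniform (more spread out) has higher entropy.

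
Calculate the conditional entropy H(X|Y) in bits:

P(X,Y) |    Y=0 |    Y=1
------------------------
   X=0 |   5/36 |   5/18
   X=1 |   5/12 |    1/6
0.8749 bits

Using the chain rule: H(X|Y) = H(X,Y) - H(Y)

First, compute H(X,Y) = 1.8660 bits

Marginal P(Y) = (5/9, 4/9)
H(Y) = 0.9911 bits

H(X|Y) = H(X,Y) - H(Y) = 1.8660 - 0.9911 = 0.8749 bits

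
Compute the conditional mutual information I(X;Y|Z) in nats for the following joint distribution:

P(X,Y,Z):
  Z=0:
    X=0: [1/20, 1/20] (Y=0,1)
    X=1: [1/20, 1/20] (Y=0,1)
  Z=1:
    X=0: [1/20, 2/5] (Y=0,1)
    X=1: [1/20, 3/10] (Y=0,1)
0.0009 nats

Conditional mutual information: I(X;Y|Z) = H(X|Z) + H(Y|Z) - H(X,Y|Z)

H(Z) = 0.5004
H(X,Z) = 1.1873 → H(X|Z) = 0.6869
H(Y,Z) = 0.9404 → H(Y|Z) = 0.4400
H(X,Y,Z) = 1.6264 → H(X,Y|Z) = 1.1260

I(X;Y|Z) = 0.6869 + 0.4400 - 1.1260 = 0.0009 nats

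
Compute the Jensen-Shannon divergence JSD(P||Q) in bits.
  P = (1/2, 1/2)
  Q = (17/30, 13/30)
0.0032 bits

Jensen-Shannon divergence is:
JSD(P||Q) = 0.5 × D_KL(P||M) + 0.5 × D_KL(Q||M)
where M = 0.5 × (P + Q) is the mixture distribution.

M = 0.5 × (1/2, 1/2) + 0.5 × (17/30, 13/30) = (8/15, 7/15)

D_KL(P||M) = 0.0032 bits
D_KL(Q||M) = 0.0032 bits

JSD(P||Q) = 0.5 × 0.0032 + 0.5 × 0.0032 = 0.0032 bits

Unlike KL divergence, JSD is symmetric and bounded: 0 ≤ JSD ≤ log(2).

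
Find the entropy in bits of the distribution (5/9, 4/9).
0.9911 bits

Shannon entropy is H(X) = -Σ p(x) log p(x).

For P = (5/9, 4/9):
H = -5/9 × log_2(5/9) -4/9 × log_2(4/9)
H = 0.9911 bits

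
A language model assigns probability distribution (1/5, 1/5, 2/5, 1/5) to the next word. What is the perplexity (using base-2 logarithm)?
3.7893

Perplexity is 2^H (or exp(H) for natural log).

First, H = -Σ p log p = 1.9219 bits
Perplexity = 2^1.9219 = 3.7893

Interpretation: The model's uncertainty is equivalent to choosing uniformly among 3.8 options.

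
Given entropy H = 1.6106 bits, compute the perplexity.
3.0538

Perplexity is 2^H (or exp(H) for natural log).

H = 1.6106 bits
Perplexity = 2^1.6106 = 3.0538

Interpretation: The model's uncertainty is equivalent to choosing uniformly among 3.1 options.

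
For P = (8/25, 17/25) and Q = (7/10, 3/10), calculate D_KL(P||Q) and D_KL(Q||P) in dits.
D_KL(P||Q) = 0.1329, D_KL(Q||P) = 0.1313

KL divergence is not symmetric: D_KL(P||Q) ≠ D_KL(Q||P) in general.

D_KL(P||Q) = 0.1329 dits
D_KL(Q||P) = 0.1313 dits

No, they are not equal!

This asymmetry is why KL divergence is not a true distance metric.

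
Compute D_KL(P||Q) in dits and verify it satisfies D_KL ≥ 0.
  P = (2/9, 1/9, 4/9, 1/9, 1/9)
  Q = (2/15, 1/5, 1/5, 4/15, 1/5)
0.1045 dits

KL divergence satisfies the Gibbs inequality: D_KL(P||Q) ≥ 0 for all distributions P, Q.

D_KL(P||Q) = Σ p(x) log(p(x)/q(x))
Term by term:
  x=0: 2/9 × log_10[(2/9)/(2/15)] = 0.0493
  x=1: 1/9 × log_10[(1/9)/(1/5)] = -0.0284
  x=2: 4/9 × log_10[(4/9)/(1/5)] = 0.1541
  x=3: 1/9 × log_10[(1/9)/(4/15)] = -0.0422
  x=4: 1/9 × log_10[(1/9)/(1/5)] = -0.0284
D_KL(P||Q) = 0.1045 dits

D_KL(P||Q) = 0.1045 ≥ 0 ✓

This non-negativity is a fundamental property: relative entropy cannot be negative because it measures how different Q is from P.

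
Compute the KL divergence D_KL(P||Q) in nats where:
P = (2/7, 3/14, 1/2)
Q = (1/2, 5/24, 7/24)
0.1156 nats

KL divergence: D_KL(P||Q) = Σ p(x) log(p(x)/q(x))

Computing term by term:
  x=0: 2/7 × log_e[(2/7)/(1/2)] = 2/7 × -0.5596 = -0.1599
  x=1: 3/14 × log_e[(3/14)/(5/24)] = 3/14 × 0.0282 = 0.0060
  x=2: 1/2 × log_e[(1/2)/(7/24)] = 1/2 × 0.5390 = 0.2695

D_KL(P||Q) = 0.1156 nats

Note: KL divergence is always non-negative and equals 0 iff P = Q.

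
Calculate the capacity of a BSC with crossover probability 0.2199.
0.2400 bits

For a binary symmetric channel (BSC) with error probability p:
Capacity C = 1 - H(p) bits per symbol

where H(p) = -p log₂(p) - (1-p) log₂(1-p) is the binary entropy function.

H(0.2199) = 0.7600 bits
C = 1 - 0.7600 = 0.2400 bits per symbol

This means we can reliably transmit up to 0.2400 bits of information per channel use.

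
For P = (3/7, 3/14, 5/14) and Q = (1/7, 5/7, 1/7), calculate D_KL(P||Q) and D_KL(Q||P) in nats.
D_KL(P||Q) = 0.5401, D_KL(Q||P) = 0.5721

KL divergence is not symmetric: D_KL(P||Q) ≠ D_KL(Q||P) in general.

D_KL(P||Q) = 0.5401 nats
D_KL(Q||P) = 0.5721 nats

No, they are not equal!

This asymmetry is why KL divergence is not a true distance metric.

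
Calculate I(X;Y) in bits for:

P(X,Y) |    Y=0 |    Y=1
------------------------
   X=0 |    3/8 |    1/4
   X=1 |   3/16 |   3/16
0.0069 bits

Mutual information: I(X;Y) = H(X) + H(Y) - H(X,Y)

Marginals:
P(X) = (5/8, 3/8), H(X) = 0.9544 bits
P(Y) = (9/16, 7/16), H(Y) = 0.9887 bits

Joint entropy: H(X,Y) = 1.9363 bits

I(X;Y) = 0.9544 + 0.9887 - 1.9363 = 0.0069 bits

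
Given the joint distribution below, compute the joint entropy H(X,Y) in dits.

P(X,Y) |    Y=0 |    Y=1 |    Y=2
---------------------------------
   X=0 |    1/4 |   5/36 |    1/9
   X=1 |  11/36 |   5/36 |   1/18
0.7218 dits

Joint entropy is H(X,Y) = -Σ_{x,y} p(x,y) log p(x,y).

Summing over all non-zero entries:
H(X,Y) = -[1/4·log_10(1/4) + 5/36·log_10(5/36) + 1/9·log_10(1/9) + 11/36·log_10(11/36) + 5/36·log_10(5/36) + 1/18·log_10(1/18)]
H(X,Y) = 0.7218 dits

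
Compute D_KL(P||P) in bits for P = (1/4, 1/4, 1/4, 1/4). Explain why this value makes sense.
0.0000 bits

KL divergence satisfies the Gibbs inequality: D_KL(P||Q) ≥ 0 for all distributions P, Q.

D_KL(P||Q) = Σ p(x) log(p(x)/q(x))
Each term is p(x) × log_2(p(x)/p(x)) = p(x) × log_2(1) = 0, so the sum is 0.
D_KL(P||Q) = 0.0000 bits

When P = Q, the KL divergence is exactly 0, as there is no 'divergence' between identical distributions.

This non-negativity is a fundamental property: relative entropy cannot be negative because it measures how different Q is from P.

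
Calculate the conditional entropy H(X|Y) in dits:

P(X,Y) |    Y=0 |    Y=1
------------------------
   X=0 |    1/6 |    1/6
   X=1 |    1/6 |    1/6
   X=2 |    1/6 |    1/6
0.4771 dits

Using the chain rule: H(X|Y) = H(X,Y) - H(Y)

First, compute H(X,Y) = 0.7782 dits

Marginal P(Y) = (1/2, 1/2)
H(Y) = 0.3010 dits

H(X|Y) = H(X,Y) - H(Y) = 0.7782 - 0.3010 = 0.4771 dits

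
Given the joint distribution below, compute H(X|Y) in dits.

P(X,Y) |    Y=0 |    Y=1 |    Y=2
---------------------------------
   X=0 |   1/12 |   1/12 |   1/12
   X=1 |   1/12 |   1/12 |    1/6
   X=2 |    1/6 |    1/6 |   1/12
0.4515 dits

Using the chain rule: H(X|Y) = H(X,Y) - H(Y)

First, compute H(X,Y) = 0.9287 dits

Marginal P(Y) = (1/3, 1/3, 1/3)
H(Y) = 0.4771 dits

H(X|Y) = H(X,Y) - H(Y) = 0.9287 - 0.4771 = 0.4515 dits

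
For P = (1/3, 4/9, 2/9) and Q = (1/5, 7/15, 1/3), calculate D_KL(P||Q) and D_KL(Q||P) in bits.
D_KL(P||Q) = 0.0844, D_KL(Q||P) = 0.0804

KL divergence is not symmetric: D_KL(P||Q) ≠ D_KL(Q||P) in general.

D_KL(P||Q) = 0.0844 bits
D_KL(Q||P) = 0.0804 bits

No, they are not equal!

This asymmetry is why KL divergence is not a true distance metric.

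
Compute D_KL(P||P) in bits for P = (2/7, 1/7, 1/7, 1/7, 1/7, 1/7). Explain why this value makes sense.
0.0000 bits

KL divergence satisfies the Gibbs inequality: D_KL(P||Q) ≥ 0 for all distributions P, Q.

D_KL(P||Q) = Σ p(x) log(p(x)/q(x))
Each term is p(x) × log_2(p(x)/p(x)) = p(x) × log_2(1) = 0, so the sum is 0.
D_KL(P||Q) = 0.0000 bits

When P = Q, the KL divergence is exactly 0, as there is no 'divergence' between identical distributions.

This non-negativity is a fundamental property: relative entropy cannot be negative because it measures how different Q is from P.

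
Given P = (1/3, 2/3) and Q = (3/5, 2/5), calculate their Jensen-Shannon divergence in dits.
0.0157 dits

Jensen-Shannon divergence is:
JSD(P||Q) = 0.5 × D_KL(P||M) + 0.5 × D_KL(Q||M)
where M = 0.5 × (P + Q) is the mixture distribution.

M = 0.5 × (1/3, 2/3) + 0.5 × (3/5, 2/5) = (7/15, 8/15)

D_KL(P||M) = 0.0159 dits
D_KL(Q||M) = 0.0155 dits

JSD(P||Q) = 0.5 × 0.0159 + 0.5 × 0.0155 = 0.0157 dits

Unlike KL divergence, JSD is symmetric and bounded: 0 ≤ JSD ≤ log(2).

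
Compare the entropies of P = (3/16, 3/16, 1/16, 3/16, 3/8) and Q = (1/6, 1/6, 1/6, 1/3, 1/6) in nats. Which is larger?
Q

Computing entropies in nats:
H(P) = 1.4827
H(Q) = 1.5607

Distribution Q has higher entropy.

Intuition: The distribution closer to uniform (more spread out) has higher entropy.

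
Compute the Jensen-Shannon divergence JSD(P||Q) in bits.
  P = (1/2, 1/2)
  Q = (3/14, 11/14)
0.0655 bits

Jensen-Shannon divergence is:
JSD(P||Q) = 0.5 × D_KL(P||M) + 0.5 × D_KL(Q||M)
where M = 0.5 × (P + Q) is the mixture distribution.

M = 0.5 × (1/2, 1/2) + 0.5 × (3/14, 11/14) = (5/14, 9/14)

D_KL(P||M) = 0.0614 bits
D_KL(Q||M) = 0.0695 bits

JSD(P||Q) = 0.5 × 0.0614 + 0.5 × 0.0695 = 0.0655 bits

Unlike KL divergence, JSD is symmetric and bounded: 0 ≤ JSD ≤ log(2).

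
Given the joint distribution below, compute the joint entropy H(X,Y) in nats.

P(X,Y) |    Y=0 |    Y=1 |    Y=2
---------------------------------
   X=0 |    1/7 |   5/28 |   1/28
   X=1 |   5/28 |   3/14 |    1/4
1.6889 nats

Joint entropy is H(X,Y) = -Σ_{x,y} p(x,y) log p(x,y).

Summing over all non-zero entries:
H(X,Y) = -[1/7·log_e(1/7) + 5/28·log_e(5/28) + 1/28·log_e(1/28) + 5/28·log_e(5/28) + 3/14·log_e(3/14) + 1/4·log_e(1/4)]
H(X,Y) = 1.6889 nats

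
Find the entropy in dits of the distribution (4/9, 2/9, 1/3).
0.4607 dits

Shannon entropy is H(X) = -Σ p(x) log p(x).

For P = (4/9, 2/9, 1/3):
H = -4/9 × log_10(4/9) -2/9 × log_10(2/9) -1/3 × log_10(1/3)
H = 0.4607 dits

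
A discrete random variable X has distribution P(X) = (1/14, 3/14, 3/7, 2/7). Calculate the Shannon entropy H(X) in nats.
1.2397 nats

Shannon entropy is H(X) = -Σ p(x) log p(x).

For P = (1/14, 3/14, 3/7, 2/7):
H = -1/14 × log_e(1/14) -3/14 × log_e(3/14) -3/7 × log_e(3/7) -2/7 × log_e(2/7)
H = 1.2397 nats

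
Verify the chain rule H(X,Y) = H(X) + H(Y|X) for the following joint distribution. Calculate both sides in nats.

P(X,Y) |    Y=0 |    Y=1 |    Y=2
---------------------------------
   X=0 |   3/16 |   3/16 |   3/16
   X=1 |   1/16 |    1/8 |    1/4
H(X,Y) = 1.7214, H(X) = 0.6853, H(Y|X) = 1.0361 (all in nats)

Chain rule: H(X,Y) = H(X) + H(Y|X)

Left side — joint entropy directly:
H(X,Y) = -Σ p(x,y) log p(x,y) = 1.7214 nats

Right side — compute H(Y|X) from the conditional distributions:
P(X) = (9/16, 7/16), so H(X) = 0.6853 nats
H(Y|X) = Σ_x P(X=x) · H(Y|X=x):
  P(Y|X=0) = (1/3, 1/3, 1/3), H(Y|X=0) = 1.0986, weight P(X=0) = 9/16
  P(Y|X=1) = (1/7, 2/7, 4/7), H(Y|X=1) = 0.9557, weight P(X=1) = 7/16
H(Y|X) = 1.0361 nats

H(X) + H(Y|X) = 0.6853 + 1.0361 = 1.7214 nats

Both sides equal 1.7214 nats. ✓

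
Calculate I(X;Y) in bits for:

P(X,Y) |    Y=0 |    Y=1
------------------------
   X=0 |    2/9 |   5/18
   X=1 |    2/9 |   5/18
0.0000 bits

Mutual information: I(X;Y) = H(X) + H(Y) - H(X,Y)

Marginals:
P(X) = (1/2, 1/2), H(X) = 1.0000 bits
P(Y) = (4/9, 5/9), H(Y) = 0.9911 bits

Joint entropy: H(X,Y) = 1.9911 bits

I(X;Y) = 1.0000 + 0.9911 - 1.9911 = 0.0000 bits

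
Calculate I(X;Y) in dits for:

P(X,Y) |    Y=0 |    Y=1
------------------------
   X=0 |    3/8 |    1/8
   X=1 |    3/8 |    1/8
0.0000 dits

Mutual information: I(X;Y) = H(X) + H(Y) - H(X,Y)

Marginals:
P(X) = (1/2, 1/2), H(X) = 0.3010 dits
P(Y) = (3/4, 1/4), H(Y) = 0.2442 dits

Joint entropy: H(X,Y) = 0.5452 dits

I(X;Y) = 0.3010 + 0.2442 - 0.5452 = 0.0000 dits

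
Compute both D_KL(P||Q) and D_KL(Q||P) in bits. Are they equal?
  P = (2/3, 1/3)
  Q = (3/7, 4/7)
D_KL(P||Q) = 0.1658, D_KL(Q||P) = 0.1712

KL divergence is not symmetric: D_KL(P||Q) ≠ D_KL(Q||P) in general.

D_KL(P||Q) = 0.1658 bits
D_KL(Q||P) = 0.1712 bits

No, they are not equal!

This asymmetry is why KL divergence is not a true distance metric.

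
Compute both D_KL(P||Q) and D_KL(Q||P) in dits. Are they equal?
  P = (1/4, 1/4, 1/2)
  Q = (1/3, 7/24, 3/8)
D_KL(P||Q) = 0.0145, D_KL(Q||P) = 0.0143

KL divergence is not symmetric: D_KL(P||Q) ≠ D_KL(Q||P) in general.

D_KL(P||Q) = 0.0145 dits
D_KL(Q||P) = 0.0143 dits

No, they are not equal!

This asymmetry is why KL divergence is not a true distance metric.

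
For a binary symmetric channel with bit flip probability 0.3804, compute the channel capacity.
0.0417 bits

For a binary symmetric channel (BSC) with error probability p:
Capacity C = 1 - H(p) bits per symbol

where H(p) = -p log₂(p) - (1-p) log₂(1-p) is the binary entropy function.

H(0.3804) = 0.9583 bits
C = 1 - 0.9583 = 0.0417 bits per symbol

This means we can reliably transmit up to 0.0417 bits of information per channel use.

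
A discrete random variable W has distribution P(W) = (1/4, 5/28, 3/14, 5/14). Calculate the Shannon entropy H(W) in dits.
0.5872 dits

Shannon entropy is H(X) = -Σ p(x) log p(x).

For P = (1/4, 5/28, 3/14, 5/14):
H = -1/4 × log_10(1/4) -5/28 × log_10(5/28) -3/14 × log_10(3/14) -5/14 × log_10(5/14)
H = 0.5872 dits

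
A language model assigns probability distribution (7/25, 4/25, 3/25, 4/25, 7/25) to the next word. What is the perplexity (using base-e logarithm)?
4.7290

Perplexity is e^H (or exp(H) for natural log).

First, H = -Σ p log p = 1.5537 nats
Perplexity = e^1.5537 = 4.7290

Interpretation: The model's uncertainty is equivalent to choosing uniformly among 4.7 options.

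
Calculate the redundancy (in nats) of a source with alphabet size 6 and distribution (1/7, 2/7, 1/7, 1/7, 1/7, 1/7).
0.0439 nats

Redundancy measures how far a source is from maximum entropy:
R = H_max - H(X)

Maximum entropy for 6 symbols: H_max = log_e(6) = 1.7918 nats
Actual entropy: H(X) = 1.7479 nats
Redundancy: R = 1.7918 - 1.7479 = 0.0439 nats

This redundancy represents potential for compression: the source could be compressed by 0.0439 nats per symbol.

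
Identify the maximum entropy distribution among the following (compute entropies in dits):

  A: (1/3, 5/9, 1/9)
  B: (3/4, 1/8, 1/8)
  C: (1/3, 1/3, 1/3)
C

For a discrete distribution over n outcomes, entropy is maximized by the uniform distribution.

Computing entropies:
H(A) = 0.4069 dits
H(B) = 0.3195 dits
H(C) = 0.4771 dits

The uniform distribution (where all probabilities equal 1/3) achieves the maximum entropy of log_10(3) = 0.4771 dits.

Distribution C has the highest entropy.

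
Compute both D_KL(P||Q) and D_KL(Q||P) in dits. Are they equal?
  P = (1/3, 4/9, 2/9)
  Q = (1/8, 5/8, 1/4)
D_KL(P||Q) = 0.0648, D_KL(Q||P) = 0.0521

KL divergence is not symmetric: D_KL(P||Q) ≠ D_KL(Q||P) in general.

D_KL(P||Q) = 0.0648 dits
D_KL(Q||P) = 0.0521 dits

No, they are not equal!

This asymmetry is why KL divergence is not a true distance metric.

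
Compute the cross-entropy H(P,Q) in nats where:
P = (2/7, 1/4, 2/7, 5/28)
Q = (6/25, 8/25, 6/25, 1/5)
1.3878 nats

Cross-entropy: H(P,Q) = -Σ p(x) log q(x)

Alternatively: H(P,Q) = H(P) + D_KL(P||Q)
H(P) = 1.3701 nats
D_KL(P||Q) = 0.0177 nats

H(P,Q) = 1.3701 + 0.0177 = 1.3878 nats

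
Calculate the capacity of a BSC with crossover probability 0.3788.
0.0428 bits

For a binary symmetric channel (BSC) with error probability p:
Capacity C = 1 - H(p) bits per symbol

where H(p) = -p log₂(p) - (1-p) log₂(1-p) is the binary entropy function.

H(0.3788) = 0.9572 bits
C = 1 - 0.9572 = 0.0428 bits per symbol

This means we can reliably transmit up to 0.0428 bits of information per channel use.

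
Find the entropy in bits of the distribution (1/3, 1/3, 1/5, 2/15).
1.9086 bits

Shannon entropy is H(X) = -Σ p(x) log p(x).

For P = (1/3, 1/3, 1/5, 2/15):
H = -1/3 × log_2(1/3) -1/3 × log_2(1/3) -1/5 × log_2(1/5) -2/15 × log_2(2/15)
H = 1.9086 bits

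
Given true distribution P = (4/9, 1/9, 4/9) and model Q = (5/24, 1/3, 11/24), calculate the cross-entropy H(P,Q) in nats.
1.1660 nats

Cross-entropy: H(P,Q) = -Σ p(x) log q(x)

Alternatively: H(P,Q) = H(P) + D_KL(P||Q)
H(P) = 0.9650 nats
D_KL(P||Q) = 0.2010 nats

H(P,Q) = 0.9650 + 0.2010 = 1.1660 nats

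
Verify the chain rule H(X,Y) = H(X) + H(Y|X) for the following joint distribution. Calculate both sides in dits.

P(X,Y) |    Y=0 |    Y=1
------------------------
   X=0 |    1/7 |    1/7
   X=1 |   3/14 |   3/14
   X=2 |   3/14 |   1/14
H(X,Y) = 0.7534, H(X) = 0.4686, H(Y|X) = 0.2848 (all in dits)

Chain rule: H(X,Y) = H(X) + H(Y|X)

Left side — joint entropy directly:
H(X,Y) = -Σ p(x,y) log p(x,y) = 0.7534 dits

Right side — compute H(Y|X) from the conditional distributions:
P(X) = (2/7, 3/7, 2/7), so H(X) = 0.4686 dits
H(Y|X) = Σ_x P(X=x) · H(Y|X=x):
  P(Y|X=0) = (1/2, 1/2), H(Y|X=0) = 0.3010, weight P(X=0) = 2/7
  P(Y|X=1) = (1/2, 1/2), H(Y|X=1) = 0.3010, weight P(X=1) = 3/7
  P(Y|X=2) = (3/4, 1/4), H(Y|X=2) = 0.2442, weight P(X=2) = 2/7
H(Y|X) = 0.2848 dits

H(X) + H(Y|X) = 0.4686 + 0.2848 = 0.7534 dits

Both sides equal 0.7534 dits. ✓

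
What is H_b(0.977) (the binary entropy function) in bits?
0.1580 bits

The binary entropy function is:
H(p) = -p log(p) - (1-p) log(1-p)

H(0.977) = -0.977 × log_2(0.977) - 0.023 × log_2(0.023)
H(0.977) = 0.1580 bits

Note: Binary entropy is maximized at p=0.5 (H=1 bit) and minimized at p=0 or p=1 (H=0).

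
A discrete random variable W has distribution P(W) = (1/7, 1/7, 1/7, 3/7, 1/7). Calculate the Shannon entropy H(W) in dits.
0.6406 dits

Shannon entropy is H(X) = -Σ p(x) log p(x).

For P = (1/7, 1/7, 1/7, 3/7, 1/7):
H = -1/7 × log_10(1/7) -1/7 × log_10(1/7) -1/7 × log_10(1/7) -3/7 × log_10(3/7) -1/7 × log_10(1/7)
H = 0.6406 dits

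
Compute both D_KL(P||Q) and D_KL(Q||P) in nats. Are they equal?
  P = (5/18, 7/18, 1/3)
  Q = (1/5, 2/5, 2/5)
D_KL(P||Q) = 0.0195, D_KL(Q||P) = 0.0185

KL divergence is not symmetric: D_KL(P||Q) ≠ D_KL(Q||P) in general.

D_KL(P||Q) = 0.0195 nats
D_KL(Q||P) = 0.0185 nats

No, they are not equal!

This asymmetry is why KL divergence is not a true distance metric.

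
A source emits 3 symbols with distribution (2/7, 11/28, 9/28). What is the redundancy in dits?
0.0038 dits

Redundancy measures how far a source is from maximum entropy:
R = H_max - H(X)

Maximum entropy for 3 symbols: H_max = log_10(3) = 0.4771 dits
Actual entropy: H(X) = 0.4733 dits
Redundancy: R = 0.4771 - 0.4733 = 0.0038 dits

This redundancy represents potential for compression: the source could be compressed by 0.0038 dits per symbol.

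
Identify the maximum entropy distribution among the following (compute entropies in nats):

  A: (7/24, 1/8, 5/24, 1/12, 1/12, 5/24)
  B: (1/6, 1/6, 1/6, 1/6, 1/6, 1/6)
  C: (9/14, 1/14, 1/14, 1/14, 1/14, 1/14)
B

For a discrete distribution over n outcomes, entropy is maximized by the uniform distribution.

Computing entropies:
H(A) = 1.6870 nats
H(B) = 1.7918 nats
H(C) = 1.2266 nats

The uniform distribution (where all probabilities equal 1/6) achieves the maximum entropy of log_e(6) = 1.7918 nats.

Distribution B has the highest entropy.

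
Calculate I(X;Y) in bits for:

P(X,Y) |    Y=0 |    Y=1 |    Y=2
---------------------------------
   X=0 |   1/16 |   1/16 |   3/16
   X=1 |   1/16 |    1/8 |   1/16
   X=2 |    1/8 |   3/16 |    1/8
0.0768 bits

Mutual information: I(X;Y) = H(X) + H(Y) - H(X,Y)

Marginals:
P(X) = (5/16, 1/4, 7/16), H(X) = 1.5462 bits
P(Y) = (1/4, 3/8, 3/8), H(Y) = 1.5613 bits

Joint entropy: H(X,Y) = 3.0306 bits

I(X;Y) = 1.5462 + 1.5613 - 3.0306 = 0.0768 bits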